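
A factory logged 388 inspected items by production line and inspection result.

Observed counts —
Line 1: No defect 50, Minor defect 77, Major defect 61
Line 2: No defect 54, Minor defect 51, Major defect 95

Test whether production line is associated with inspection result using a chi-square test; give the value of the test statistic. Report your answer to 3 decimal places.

Row totals: 188, 200. Column totals: 104, 128, 156. Grand total N = 388.
Expected counts (row total × column total / N):
  Line 1, No defect: 188×104/388 = 50.3918
  Line 1, Minor defect: 188×128/388 = 62.0206
  Line 1, Major defect: 188×156/388 = 75.5876
  Line 2, No defect: 200×104/388 = 53.6082
  Line 2, Minor defect: 200×128/388 = 65.9794
  Line 2, Major defect: 200×156/388 = 80.4124
Contributions (O − E)²/E:
  (50 − 50.3918)²/50.3918 = 0.0030
  (77 − 62.0206)²/62.0206 = 3.6179
  (61 − 75.5876)²/75.5876 = 2.8153
  (54 − 53.6082)²/53.6082 = 0.0029
  (51 − 65.9794)²/65.9794 = 3.4008
  (95 − 80.4124)²/80.4124 = 2.6463
χ² = 0.0030 + 3.6179 + 2.8153 + 0.0029 + 3.4008 + 2.6463 = 12.486

12.486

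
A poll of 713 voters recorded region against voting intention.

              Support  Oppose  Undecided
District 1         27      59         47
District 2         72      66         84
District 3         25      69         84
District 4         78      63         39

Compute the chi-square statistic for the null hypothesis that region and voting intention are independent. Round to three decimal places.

53.732

Row totals: 133, 222, 178, 180. Column totals: 202, 257, 254. Grand total N = 713.
Expected counts (row total × column total / N):
  District 1, Support: 133×202/713 = 37.6802
  District 1, Oppose: 133×257/713 = 47.9397
  District 1, Undecided: 133×254/713 = 47.3801
  District 2, Support: 222×202/713 = 62.8948
  District 2, Oppose: 222×257/713 = 80.0196
  District 2, Undecided: 222×254/713 = 79.0856
  District 3, Support: 178×202/713 = 50.4292
  District 3, Oppose: 178×257/713 = 64.1599
  District 3, Undecided: 178×254/713 = 63.4109
  District 4, Support: 180×202/713 = 50.9958
  District 4, Oppose: 180×257/713 = 64.8808
  District 4, Undecided: 180×254/713 = 64.1234
Contributions (O − E)²/E:
  (27 − 37.6802)²/37.6802 = 3.0272
  (59 − 47.9397)²/47.9397 = 2.5518
  (47 − 47.3801)²/47.3801 = 0.0030
  (72 − 62.8948)²/62.8948 = 1.3181
  (66 − 80.0196)²/80.0196 = 2.4563
  (84 − 79.0856)²/79.0856 = 0.3054
  (25 − 50.4292)²/50.4292 = 12.8228
  (69 − 64.1599)²/64.1599 = 0.3651
  (84 − 63.4109)²/63.4109 = 6.6851
  (78 − 50.9958)²/50.9958 = 14.2997
  (63 − 64.8808)²/64.8808 = 0.0545
  (39 − 64.1234)²/64.1234 = 9.8433
χ² = 3.0272 + 2.5518 + 0.0030 + 1.3181 + 2.4563 + 0.3054 + 12.8228 + 0.3651 + 6.6851 + 14.2997 + 0.0545 + 9.8433 = 53.732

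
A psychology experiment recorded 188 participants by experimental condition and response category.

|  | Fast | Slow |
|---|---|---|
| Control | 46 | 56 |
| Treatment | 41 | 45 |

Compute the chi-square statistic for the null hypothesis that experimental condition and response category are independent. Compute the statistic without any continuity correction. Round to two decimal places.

Row totals: 102, 86. Column totals: 87, 101. Grand total N = 188.
Expected counts (row total × column total / N):
  Control, Fast: 102×87/188 = 47.202
  Control, Slow: 102×101/188 = 54.798
  Treatment, Fast: 86×87/188 = 39.798
  Treatment, Slow: 86×101/188 = 46.202
Contributions (O − E)²/E:
  (46 − 47.202)²/47.202 = 0.0306
  (56 − 54.798)²/54.798 = 0.0264
  (41 − 39.798)²/39.798 = 0.0363
  (45 − 46.202)²/46.202 = 0.0313
χ² = 0.0306 + 0.0264 + 0.0363 + 0.0313 = 0.12

0.12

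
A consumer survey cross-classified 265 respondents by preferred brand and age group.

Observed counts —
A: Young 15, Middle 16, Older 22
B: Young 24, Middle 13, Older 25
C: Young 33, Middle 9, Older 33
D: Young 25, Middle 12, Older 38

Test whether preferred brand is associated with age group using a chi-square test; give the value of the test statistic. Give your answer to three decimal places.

Row totals: 53, 62, 75, 75. Column totals: 97, 50, 118. Grand total N = 265.
Expected counts (row total × column total / N):
  A, Young: 53×97/265 = 19.4000
  A, Middle: 53×50/265 = 10.0000
  A, Older: 53×118/265 = 23.6000
  B, Young: 62×97/265 = 22.6943
  B, Middle: 62×50/265 = 11.6981
  B, Older: 62×118/265 = 27.6075
  C, Young: 75×97/265 = 27.4528
  C, Middle: 75×50/265 = 14.1509
  C, Older: 75×118/265 = 33.3962
  D, Young: 75×97/265 = 27.4528
  D, Middle: 75×50/265 = 14.1509
  D, Older: 75×118/265 = 33.3962
Contributions (O − E)²/E:
  (15 − 19.4000)²/19.4000 = 0.9979
  (16 − 10.0000)²/10.0000 = 3.6000
  (22 − 23.6000)²/23.6000 = 0.1085
  (24 − 22.6943)²/22.6943 = 0.0751
  (13 − 11.6981)²/11.6981 = 0.1449
  (25 − 27.6075)²/27.6075 = 0.2463
  (33 − 27.4528)²/27.4528 = 1.1209
  (9 − 14.1509)²/14.1509 = 1.8749
  (33 − 33.3962)²/33.3962 = 0.0047
  (25 − 27.4528)²/27.4528 = 0.2191
  (12 − 14.1509)²/14.1509 = 0.3269
  (38 − 33.3962)²/33.3962 = 0.6347
χ² = 0.9979 + 3.6000 + 0.1085 + 0.0751 + 0.1449 + 0.2463 + 1.1209 + 1.8749 + 0.0047 + 0.2191 + 0.3269 + 0.6347 = 9.354

9.354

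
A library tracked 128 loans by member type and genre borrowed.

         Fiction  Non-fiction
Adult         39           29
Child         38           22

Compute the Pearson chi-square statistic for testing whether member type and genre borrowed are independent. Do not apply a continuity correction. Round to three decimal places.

0.476

Row totals: 68, 60. Column totals: 77, 51. Grand total N = 128.
Expected counts (row total × column total / N):
  Adult, Fiction: 68×77/128 = 40.9062
  Adult, Non-fiction: 68×51/128 = 27.0938
  Child, Fiction: 60×77/128 = 36.0938
  Child, Non-fiction: 60×51/128 = 23.9062
Contributions (O − E)²/E:
  (39 − 40.9062)²/40.9062 = 0.0888
  (29 − 27.0938)²/27.0938 = 0.1341
  (38 − 36.0938)²/36.0938 = 0.1007
  (22 − 23.9062)²/23.9062 = 0.1520
χ² = 0.0888 + 0.1341 + 0.1007 + 0.1520 = 0.476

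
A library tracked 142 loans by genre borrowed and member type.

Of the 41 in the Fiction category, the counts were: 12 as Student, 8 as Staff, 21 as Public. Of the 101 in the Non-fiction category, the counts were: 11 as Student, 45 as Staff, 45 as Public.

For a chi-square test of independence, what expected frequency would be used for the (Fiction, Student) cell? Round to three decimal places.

6.641

Row total (Fiction) = 41; column total (Student) = 23; grand total N = 142.
Expected count = (row total × column total) / N = 41 × 23 / 142 = 6.641.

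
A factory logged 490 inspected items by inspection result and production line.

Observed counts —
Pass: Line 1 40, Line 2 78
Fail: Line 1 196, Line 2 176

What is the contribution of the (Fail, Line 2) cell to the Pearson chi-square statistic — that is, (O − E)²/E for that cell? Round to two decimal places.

Row total (Fail) = 372; column total (Line 2) = 254; N = 490.
Expected count E = 372 × 254 / 490 = 192.833.
Contribution = (O − E)²/E = (176 − 192.833)² / 192.833 = 1.47.

1.47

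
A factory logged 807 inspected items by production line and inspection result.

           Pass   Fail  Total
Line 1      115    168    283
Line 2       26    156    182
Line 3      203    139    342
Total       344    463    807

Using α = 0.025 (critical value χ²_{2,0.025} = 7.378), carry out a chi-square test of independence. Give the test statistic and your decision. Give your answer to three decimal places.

99.373; reject H₀

Grand total N = 807.
Expected counts (row total × column total / N):
  Line 1, Pass: 283×344/807 = 120.6344
  Line 1, Fail: 283×463/807 = 162.3656
  Line 2, Pass: 182×344/807 = 77.5812
  Line 2, Fail: 182×463/807 = 104.4188
  Line 3, Pass: 342×344/807 = 145.7844
  Line 3, Fail: 342×463/807 = 196.2156
Contributions (O − E)²/E:
  (115 − 120.6344)²/120.6344 = 0.2632
  (168 − 162.3656)²/162.3656 = 0.1955
  (26 − 77.5812)²/77.5812 = 34.2947
  (156 − 104.4188)²/104.4188 = 25.4803
  (203 − 145.7844)²/145.7844 = 22.4552
  (139 − 196.2156)²/196.2156 = 16.6838
χ² = 0.2632 + 0.1955 + 34.2947 + 25.4803 + 22.4552 + 16.6838 = 99.373
df = (3−1)(2−1) = 2. Since 99.373 > 7.378, reject the null hypothesis of independence at α = 0.025.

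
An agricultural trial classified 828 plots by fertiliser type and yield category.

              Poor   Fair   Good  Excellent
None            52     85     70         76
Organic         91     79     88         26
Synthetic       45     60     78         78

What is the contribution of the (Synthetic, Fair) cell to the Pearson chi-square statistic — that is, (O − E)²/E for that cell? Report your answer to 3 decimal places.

Row total (Synthetic) = 261; column total (Fair) = 224; N = 828.
Expected count E = 261 × 224 / 828 = 70.6087.
Contribution = (O − E)²/E = (60 − 70.6087)² / 70.6087 = 1.594.

1.594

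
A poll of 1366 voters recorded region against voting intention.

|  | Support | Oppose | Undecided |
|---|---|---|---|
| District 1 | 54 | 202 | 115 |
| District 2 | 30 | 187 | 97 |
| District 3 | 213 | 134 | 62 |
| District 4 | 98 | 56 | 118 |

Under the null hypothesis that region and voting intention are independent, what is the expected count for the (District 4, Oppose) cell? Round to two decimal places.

Row total (District 4) = 272; column total (Oppose) = 579; grand total N = 1366.
Expected count = (row total × column total) / N = 272 × 579 / 1366 = 115.29.

115.29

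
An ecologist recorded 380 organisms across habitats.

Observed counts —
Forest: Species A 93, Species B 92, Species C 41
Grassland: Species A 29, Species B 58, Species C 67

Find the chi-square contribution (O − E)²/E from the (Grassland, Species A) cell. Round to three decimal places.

8.452

Row total (Grassland) = 154; column total (Species A) = 122; N = 380.
Expected count E = 154 × 122 / 380 = 49.4421.
Contribution = (O − E)²/E = (29 − 49.4421)² / 49.4421 = 8.452.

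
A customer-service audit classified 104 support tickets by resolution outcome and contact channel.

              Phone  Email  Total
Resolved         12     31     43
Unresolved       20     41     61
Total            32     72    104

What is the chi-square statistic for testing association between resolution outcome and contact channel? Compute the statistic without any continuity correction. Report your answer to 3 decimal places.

Grand total N = 104.
Expected counts (row total × column total / N):
  Resolved, Phone: 43×32/104 = 13.2308
  Resolved, Email: 43×72/104 = 29.7692
  Unresolved, Phone: 61×32/104 = 18.7692
  Unresolved, Email: 61×72/104 = 42.2308
Contributions (O − E)²/E:
  (12 − 13.2308)²/13.2308 = 0.1145
  (31 − 29.7692)²/29.7692 = 0.0509
  (20 − 18.7692)²/18.7692 = 0.0807
  (41 − 42.2308)²/42.2308 = 0.0359
χ² = 0.1145 + 0.0509 + 0.0807 + 0.0359 = 0.282

0.282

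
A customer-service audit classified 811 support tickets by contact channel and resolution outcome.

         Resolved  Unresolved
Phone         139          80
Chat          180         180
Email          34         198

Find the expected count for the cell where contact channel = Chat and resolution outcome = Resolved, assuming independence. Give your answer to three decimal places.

156.695

Row total (Chat) = 360; column total (Resolved) = 353; grand total N = 811.
Expected count = (row total × column total) / N = 360 × 353 / 811 = 156.695.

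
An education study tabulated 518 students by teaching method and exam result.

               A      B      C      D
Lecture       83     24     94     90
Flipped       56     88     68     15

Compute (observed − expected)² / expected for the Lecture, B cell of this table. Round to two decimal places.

24.07

Row total (Lecture) = 291; column total (B) = 112; N = 518.
Expected count E = 291 × 112 / 518 = 62.9189.
Contribution = (O − E)²/E = (24 − 62.9189)² / 62.9189 = 24.07.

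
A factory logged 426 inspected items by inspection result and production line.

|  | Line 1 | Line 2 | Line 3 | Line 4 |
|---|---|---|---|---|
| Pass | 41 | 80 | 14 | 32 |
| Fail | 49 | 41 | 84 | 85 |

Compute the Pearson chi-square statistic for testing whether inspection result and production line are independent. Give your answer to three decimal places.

Row totals: 167, 259. Column totals: 90, 121, 98, 117. Grand total N = 426.
Expected counts (row total × column total / N):
  Pass, Line 1: 167×90/426 = 35.2817
  Pass, Line 2: 167×121/426 = 47.4343
  Pass, Line 3: 167×98/426 = 38.4178
  Pass, Line 4: 167×117/426 = 45.8662
  Fail, Line 1: 259×90/426 = 54.7183
  Fail, Line 2: 259×121/426 = 73.5657
  Fail, Line 3: 259×98/426 = 59.5822
  Fail, Line 4: 259×117/426 = 71.1338
Contributions (O − E)²/E:
  (41 − 35.2817)²/35.2817 = 0.9268
  (80 − 47.4343)²/47.4343 = 22.3578
  (14 − 38.4178)²/38.4178 = 15.5196
  (32 − 45.8662)²/45.8662 = 4.1920
  (49 − 54.7183)²/54.7183 = 0.5976
  (41 − 73.5657)²/73.5657 = 14.4160
  (84 − 59.5822)²/59.5822 = 10.0068
  (85 − 71.1338)²/71.1338 = 2.7030
χ² = 0.9268 + 22.3578 + 15.5196 + 4.1920 + 0.5976 + 14.4160 + 10.0068 + 2.7030 = 70.720

70.720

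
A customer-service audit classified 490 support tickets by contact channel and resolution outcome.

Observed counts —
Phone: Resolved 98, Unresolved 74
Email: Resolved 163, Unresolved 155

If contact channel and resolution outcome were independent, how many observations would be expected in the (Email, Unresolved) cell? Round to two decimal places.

Row total (Email) = 318; column total (Unresolved) = 229; grand total N = 490.
Expected count = (row total × column total) / N = 318 × 229 / 490 = 148.62.

148.62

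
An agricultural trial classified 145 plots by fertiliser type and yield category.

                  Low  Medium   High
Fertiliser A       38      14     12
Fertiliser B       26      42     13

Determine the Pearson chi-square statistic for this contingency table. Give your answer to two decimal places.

Row totals: 64, 81. Column totals: 64, 56, 25. Grand total N = 145.
Expected counts (row total × column total / N):
  Fertiliser A, Low: 64×64/145 = 28.248
  Fertiliser A, Medium: 64×56/145 = 24.717
  Fertiliser A, High: 64×25/145 = 11.034
  Fertiliser B, Low: 81×64/145 = 35.752
  Fertiliser B, Medium: 81×56/145 = 31.283
  Fertiliser B, High: 81×25/145 = 13.966
Contributions (O − E)²/E:
  (38 − 28.248)²/28.248 = 3.3667
  (14 − 24.717)²/24.717 = 4.6468
  (12 − 11.034)²/11.034 = 0.0846
  (26 − 35.752)²/35.752 = 2.6600
  (42 − 31.283)²/31.283 = 3.6715
  (13 − 13.966)²/13.966 = 0.0668
χ² = 3.3667 + 4.6468 + 0.0846 + 2.6600 + 3.6715 + 0.0668 = 14.50

14.50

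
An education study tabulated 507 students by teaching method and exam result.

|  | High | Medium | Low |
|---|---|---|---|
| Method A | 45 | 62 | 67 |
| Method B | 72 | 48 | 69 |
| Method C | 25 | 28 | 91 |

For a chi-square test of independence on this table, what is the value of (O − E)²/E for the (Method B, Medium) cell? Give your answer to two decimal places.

0.23

Row total (Method B) = 189; column total (Medium) = 138; N = 507.
Expected count E = 189 × 138 / 507 = 51.444.
Contribution = (O − E)²/E = (48 − 51.444)² / 51.444 = 0.23.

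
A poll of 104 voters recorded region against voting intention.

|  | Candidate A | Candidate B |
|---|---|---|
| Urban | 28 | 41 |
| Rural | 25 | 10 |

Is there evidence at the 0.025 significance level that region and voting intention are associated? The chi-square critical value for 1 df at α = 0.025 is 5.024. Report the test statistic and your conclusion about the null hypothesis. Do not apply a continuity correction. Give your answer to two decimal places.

8.84; reject H₀

Row totals: 69, 35. Column totals: 53, 51. Grand total N = 104.
Expected counts (row total × column total / N):
  Urban, Candidate A: 69×53/104 = 35.163
  Urban, Candidate B: 69×51/104 = 33.837
  Rural, Candidate A: 35×53/104 = 17.837
  Rural, Candidate B: 35×51/104 = 17.163
Contributions (O − E)²/E:
  (28 − 35.163)²/35.163 = 1.4592
  (41 − 33.837)²/33.837 = 1.5163
  (25 − 17.837)²/17.837 = 2.8765
  (10 − 17.163)²/17.163 = 2.9895
χ² = 1.4592 + 1.5163 + 2.8765 + 2.9895 = 8.84
df = (2−1)(2−1) = 1. Since 8.84 > 5.024, reject the null hypothesis of independence at α = 0.025.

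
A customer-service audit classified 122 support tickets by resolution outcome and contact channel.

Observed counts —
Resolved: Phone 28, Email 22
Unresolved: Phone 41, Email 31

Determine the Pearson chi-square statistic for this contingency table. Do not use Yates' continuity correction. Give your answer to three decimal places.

0.011

Row totals: 50, 72. Column totals: 69, 53. Grand total N = 122.
Expected counts (row total × column total / N):
  Resolved, Phone: 50×69/122 = 28.2787
  Resolved, Email: 50×53/122 = 21.7213
  Unresolved, Phone: 72×69/122 = 40.7213
  Unresolved, Email: 72×53/122 = 31.2787
Contributions (O − E)²/E:
  (28 − 28.2787)²/28.2787 = 0.0027
  (22 − 21.7213)²/21.7213 = 0.0036
  (41 − 40.7213)²/40.7213 = 0.0019
  (31 − 31.2787)²/31.2787 = 0.0025
χ² = 0.0027 + 0.0036 + 0.0019 + 0.0025 = 0.011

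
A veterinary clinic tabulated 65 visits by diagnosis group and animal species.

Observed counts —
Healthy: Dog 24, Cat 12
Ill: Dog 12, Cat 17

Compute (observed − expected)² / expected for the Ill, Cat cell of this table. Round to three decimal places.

Row total (Ill) = 29; column total (Cat) = 29; N = 65.
Expected count E = 29 × 29 / 65 = 12.9385.
Contribution = (O − E)²/E = (17 − 12.9385)² / 12.9385 = 1.275.

1.275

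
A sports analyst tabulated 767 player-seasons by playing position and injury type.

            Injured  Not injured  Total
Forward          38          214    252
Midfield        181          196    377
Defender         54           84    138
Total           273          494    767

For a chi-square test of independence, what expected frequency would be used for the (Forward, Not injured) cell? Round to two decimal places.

162.31

Row total (Forward) = 252; column total (Not injured) = 494; grand total N = 767.
Expected count = (row total × column total) / N = 252 × 494 / 767 = 162.31.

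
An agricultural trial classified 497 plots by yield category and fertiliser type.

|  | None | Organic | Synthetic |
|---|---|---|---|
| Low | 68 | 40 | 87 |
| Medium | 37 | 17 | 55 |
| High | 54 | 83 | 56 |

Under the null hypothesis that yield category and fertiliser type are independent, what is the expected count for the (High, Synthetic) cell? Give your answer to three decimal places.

Row total (High) = 193; column total (Synthetic) = 198; grand total N = 497.
Expected count = (row total × column total) / N = 193 × 198 / 497 = 76.889.

76.889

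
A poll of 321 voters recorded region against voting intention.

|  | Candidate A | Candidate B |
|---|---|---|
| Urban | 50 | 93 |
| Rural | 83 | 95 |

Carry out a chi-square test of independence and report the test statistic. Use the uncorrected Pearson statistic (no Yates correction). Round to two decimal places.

4.45

Row totals: 143, 178. Column totals: 133, 188. Grand total N = 321.
Expected counts (row total × column total / N):
  Urban, Candidate A: 143×133/321 = 59.249
  Urban, Candidate B: 143×188/321 = 83.751
  Rural, Candidate A: 178×133/321 = 73.751
  Rural, Candidate B: 178×188/321 = 104.249
Contributions (O − E)²/E:
  (50 − 59.249)²/59.249 = 1.4438
  (93 − 83.751)²/83.751 = 1.0214
  (83 − 73.751)²/73.751 = 1.1599
  (95 − 104.249)²/104.249 = 0.8206
χ² = 1.4438 + 1.0214 + 1.1599 + 0.8206 = 4.45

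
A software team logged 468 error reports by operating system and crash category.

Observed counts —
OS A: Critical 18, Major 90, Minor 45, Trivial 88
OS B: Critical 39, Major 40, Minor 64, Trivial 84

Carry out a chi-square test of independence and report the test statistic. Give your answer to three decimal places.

29.981

Row totals: 241, 227. Column totals: 57, 130, 109, 172. Grand total N = 468.
Expected counts (row total × column total / N):
  OS A, Critical: 241×57/468 = 29.3526
  OS A, Major: 241×130/468 = 66.9444
  OS A, Minor: 241×109/468 = 56.1303
  OS A, Trivial: 241×172/468 = 88.5726
  OS B, Critical: 227×57/468 = 27.6474
  OS B, Major: 227×130/468 = 63.0556
  OS B, Minor: 227×109/468 = 52.8697
  OS B, Trivial: 227×172/468 = 83.4274
Contributions (O − E)²/E:
  (18 − 29.3526)²/29.3526 = 4.3908
  (90 − 66.9444)²/66.9444 = 7.9403
  (45 − 56.1303)²/56.1303 = 2.2071
  (88 − 88.5726)²/88.5726 = 0.0037
  (39 − 27.6474)²/27.6474 = 4.6616
  (40 − 63.0556)²/63.0556 = 8.4300
  (64 − 52.8697)²/52.8697 = 2.3432
  (84 − 83.4274)²/83.4274 = 0.0039
χ² = 4.3908 + 7.9403 + 2.2071 + 0.0037 + 4.6616 + 8.4300 + 2.3432 + 0.0039 = 29.981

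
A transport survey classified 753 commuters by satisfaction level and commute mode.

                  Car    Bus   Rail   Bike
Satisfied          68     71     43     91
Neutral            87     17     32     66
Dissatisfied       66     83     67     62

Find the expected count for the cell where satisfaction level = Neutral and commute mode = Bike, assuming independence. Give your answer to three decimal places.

58.749

Row total (Neutral) = 202; column total (Bike) = 219; grand total N = 753.
Expected count = (row total × column total) / N = 202 × 219 / 753 = 58.749.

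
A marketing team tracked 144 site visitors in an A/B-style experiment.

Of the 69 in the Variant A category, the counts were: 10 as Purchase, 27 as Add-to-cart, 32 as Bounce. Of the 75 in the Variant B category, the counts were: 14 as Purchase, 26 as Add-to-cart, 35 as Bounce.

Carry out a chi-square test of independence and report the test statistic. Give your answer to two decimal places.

Row totals: 69, 75. Column totals: 24, 53, 67. Grand total N = 144.
Expected counts (row total × column total / N):
  Variant A, Purchase: 69×24/144 = 11.500
  Variant A, Add-to-cart: 69×53/144 = 25.396
  Variant A, Bounce: 69×67/144 = 32.104
  Variant B, Purchase: 75×24/144 = 12.500
  Variant B, Add-to-cart: 75×53/144 = 27.604
  Variant B, Bounce: 75×67/144 = 34.896
Contributions (O − E)²/E:
  (10 − 11.500)²/11.500 = 0.1957
  (27 − 25.396)²/25.396 = 0.1013
  (32 − 32.104)²/32.104 = 0.0003
  (14 − 12.500)²/12.500 = 0.1800
  (26 − 27.604)²/27.604 = 0.0932
  (35 − 34.896)²/34.896 = 0.0003
χ² = 0.1957 + 0.1013 + 0.0003 + 0.1800 + 0.0932 + 0.0003 = 0.57

0.57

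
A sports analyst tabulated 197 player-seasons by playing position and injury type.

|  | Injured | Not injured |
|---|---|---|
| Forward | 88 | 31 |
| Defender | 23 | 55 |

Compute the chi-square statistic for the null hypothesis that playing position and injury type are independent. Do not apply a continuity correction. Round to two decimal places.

37.87

Row totals: 119, 78. Column totals: 111, 86. Grand total N = 197.
Expected counts (row total × column total / N):
  Forward, Injured: 119×111/197 = 67.051
  Forward, Not injured: 119×86/197 = 51.949
  Defender, Injured: 78×111/197 = 43.949
  Defender, Not injured: 78×86/197 = 34.051
Contributions (O − E)²/E:
  (88 − 67.051)²/67.051 = 6.5452
  (31 − 51.949)²/51.949 = 8.4479
  (23 − 43.949)²/43.949 = 9.9857
  (55 − 34.051)²/34.051 = 12.8883
χ² = 6.5452 + 8.4479 + 9.9857 + 12.8883 = 37.87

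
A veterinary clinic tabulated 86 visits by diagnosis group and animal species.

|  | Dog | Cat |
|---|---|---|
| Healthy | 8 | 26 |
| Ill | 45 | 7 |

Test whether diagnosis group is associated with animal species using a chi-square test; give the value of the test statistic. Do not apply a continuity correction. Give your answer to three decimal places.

34.514

Row totals: 34, 52. Column totals: 53, 33. Grand total N = 86.
Expected counts (row total × column total / N):
  Healthy, Dog: 34×53/86 = 20.9535
  Healthy, Cat: 34×33/86 = 13.0465
  Ill, Dog: 52×53/86 = 32.0465
  Ill, Cat: 52×33/86 = 19.9535
Contributions (O − E)²/E:
  (8 − 20.9535)²/20.9535 = 8.0079
  (26 − 13.0465)²/13.0465 = 12.8612
  (45 − 32.0465)²/32.0465 = 5.2359
  (7 − 19.9535)²/19.9535 = 8.4092
χ² = 8.0079 + 12.8612 + 5.2359 + 8.4092 = 34.514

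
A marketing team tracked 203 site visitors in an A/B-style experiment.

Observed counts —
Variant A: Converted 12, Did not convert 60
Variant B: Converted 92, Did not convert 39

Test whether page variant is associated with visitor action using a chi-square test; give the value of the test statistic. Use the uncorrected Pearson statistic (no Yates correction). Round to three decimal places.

Row totals: 72, 131. Column totals: 104, 99. Grand total N = 203.
Expected counts (row total × column total / N):
  Variant A, Converted: 72×104/203 = 36.8867
  Variant A, Did not convert: 72×99/203 = 35.1133
  Variant B, Converted: 131×104/203 = 67.1133
  Variant B, Did not convert: 131×99/203 = 63.8867
Contributions (O − E)²/E:
  (12 − 36.8867)²/36.8867 = 16.7905
  (60 − 35.1133)²/35.1133 = 17.6386
  (92 − 67.1133)²/67.1133 = 9.2284
  (39 − 63.8867)²/63.8867 = 9.6945
χ² = 16.7905 + 17.6386 + 9.2284 + 9.6945 = 53.352

53.352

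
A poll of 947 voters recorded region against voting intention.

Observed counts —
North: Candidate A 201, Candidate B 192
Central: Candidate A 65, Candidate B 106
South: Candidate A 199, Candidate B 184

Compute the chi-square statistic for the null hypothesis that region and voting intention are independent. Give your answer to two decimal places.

10.32

Row totals: 393, 171, 383. Column totals: 465, 482. Grand total N = 947.
Expected counts (row total × column total / N):
  North, Candidate A: 393×465/947 = 192.973
  North, Candidate B: 393×482/947 = 200.027
  Central, Candidate A: 171×465/947 = 83.965
  Central, Candidate B: 171×482/947 = 87.035
  South, Candidate A: 383×465/947 = 188.062
  South, Candidate B: 383×482/947 = 194.938
Contributions (O − E)²/E:
  (201 − 192.973)²/192.973 = 0.3339
  (192 − 200.027)²/200.027 = 0.3221
  (65 − 83.965)²/83.965 = 4.2836
  (106 − 87.035)²/87.035 = 4.1325
  (199 − 188.062)²/188.062 = 0.6362
  (184 − 194.938)²/194.938 = 0.6137
χ² = 0.3339 + 0.3221 + 4.2836 + 4.1325 + 0.6362 + 0.6137 = 10.32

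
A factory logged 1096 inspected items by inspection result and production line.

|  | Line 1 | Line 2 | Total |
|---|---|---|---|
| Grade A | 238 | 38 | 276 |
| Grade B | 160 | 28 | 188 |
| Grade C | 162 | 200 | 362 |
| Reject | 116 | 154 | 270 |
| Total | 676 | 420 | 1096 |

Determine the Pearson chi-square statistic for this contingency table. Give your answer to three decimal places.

Grand total N = 1096.
Expected counts (row total × column total / N):
  Grade A, Line 1: 276×676/1096 = 170.2336
  Grade A, Line 2: 276×420/1096 = 105.7664
  Grade B, Line 1: 188×676/1096 = 115.9562
  Grade B, Line 2: 188×420/1096 = 72.0438
  Grade C, Line 1: 362×676/1096 = 223.2774
  Grade C, Line 2: 362×420/1096 = 138.7226
  Reject, Line 1: 270×676/1096 = 166.5328
  Reject, Line 2: 270×420/1096 = 103.4672
Contributions (O − E)²/E:
  (238 − 170.2336)²/170.2336 = 26.9764
  (38 − 105.7664)²/105.7664 = 43.4191
  (160 − 115.9562)²/115.9562 = 16.7292
  (28 − 72.0438)²/72.0438 = 26.9261
  (162 − 223.2774)²/223.2774 = 16.8173
  (200 − 138.7226)²/138.7226 = 27.0678
  (116 − 166.5328)²/166.5328 = 15.3337
  (154 − 103.4672)²/103.4672 = 24.6799
χ² = 26.9764 + 43.4191 + 16.7292 + 26.9261 + 16.8173 + 27.0678 + 15.3337 + 24.6799 = 197.950

197.950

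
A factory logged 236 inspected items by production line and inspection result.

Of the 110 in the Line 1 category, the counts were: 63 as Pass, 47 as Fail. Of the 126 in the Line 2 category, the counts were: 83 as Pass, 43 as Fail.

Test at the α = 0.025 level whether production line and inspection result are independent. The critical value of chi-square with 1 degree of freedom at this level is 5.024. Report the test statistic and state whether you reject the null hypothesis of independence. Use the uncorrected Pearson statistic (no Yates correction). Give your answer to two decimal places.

Row totals: 110, 126. Column totals: 146, 90. Grand total N = 236.
Expected counts (row total × column total / N):
  Line 1, Pass: 110×146/236 = 68.051
  Line 1, Fail: 110×90/236 = 41.949
  Line 2, Pass: 126×146/236 = 77.949
  Line 2, Fail: 126×90/236 = 48.051
Contributions (O − E)²/E:
  (63 − 68.051)²/68.051 = 0.3749
  (47 − 41.949)²/41.949 = 0.6082
  (83 − 77.949)²/77.949 = 0.3273
  (43 − 48.051)²/48.051 = 0.5309
χ² = 0.3749 + 0.6082 + 0.3273 + 0.5309 = 1.84
df = (2−1)(2−1) = 1. Since 1.84 < 5.024, fail to reject the null hypothesis of independence at α = 0.025.

1.84; fail to reject H₀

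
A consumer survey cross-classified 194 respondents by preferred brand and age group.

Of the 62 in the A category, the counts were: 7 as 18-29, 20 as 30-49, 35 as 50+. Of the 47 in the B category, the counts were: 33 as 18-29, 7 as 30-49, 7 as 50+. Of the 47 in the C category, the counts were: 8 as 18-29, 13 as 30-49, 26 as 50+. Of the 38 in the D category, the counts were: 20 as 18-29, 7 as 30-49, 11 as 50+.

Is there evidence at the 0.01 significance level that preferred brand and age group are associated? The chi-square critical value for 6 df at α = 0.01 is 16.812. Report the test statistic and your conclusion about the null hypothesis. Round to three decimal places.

Row totals: 62, 47, 47, 38. Column totals: 68, 47, 79. Grand total N = 194.
Expected counts (row total × column total / N):
  A, 18-29: 62×68/194 = 21.73196
  A, 30-49: 62×47/194 = 15.02062
  A, 50+: 62×79/194 = 25.24742
  B, 18-29: 47×68/194 = 16.47423
  B, 30-49: 47×47/194 = 11.38660
  B, 50+: 47×79/194 = 19.13918
  C, 18-29: 47×68/194 = 16.47423
  C, 30-49: 47×47/194 = 11.38660
  C, 50+: 47×79/194 = 19.13918
  D, 18-29: 38×68/194 = 13.31959
  D, 30-49: 38×47/194 = 9.20619
  D, 50+: 38×79/194 = 15.47423
Contributions (O − E)²/E:
  (7 − 21.73196)²/21.73196 = 9.9867
  (20 − 15.02062)²/15.02062 = 1.6507
  (35 − 25.24742)²/25.24742 = 3.7672
  (33 − 16.47423)²/16.47423 = 16.5775
  (7 − 11.38660)²/11.38660 = 1.6899
  (7 − 19.13918)²/19.13918 = 7.6994
  (8 − 16.47423)²/16.47423 = 4.3591
  (13 − 11.38660)²/11.38660 = 0.2286
  (26 − 19.13918)²/19.13918 = 2.4594
  (20 − 13.31959)²/13.31959 = 3.3505
  (7 − 9.20619)²/9.20619 = 0.5287
  (11 − 15.47423)²/15.47423 = 1.2937
χ² = 9.9867 + 1.6507 + 3.7672 + 16.5775 + 1.6899 + 7.6994 + 4.3591 + 0.2286 + 2.4594 + 3.3505 + 0.5287 + 1.2937 = 53.591
df = (4−1)(3−1) = 6. Since 53.591 > 16.812, reject the null hypothesis of independence at α = 0.01.

53.591; reject H₀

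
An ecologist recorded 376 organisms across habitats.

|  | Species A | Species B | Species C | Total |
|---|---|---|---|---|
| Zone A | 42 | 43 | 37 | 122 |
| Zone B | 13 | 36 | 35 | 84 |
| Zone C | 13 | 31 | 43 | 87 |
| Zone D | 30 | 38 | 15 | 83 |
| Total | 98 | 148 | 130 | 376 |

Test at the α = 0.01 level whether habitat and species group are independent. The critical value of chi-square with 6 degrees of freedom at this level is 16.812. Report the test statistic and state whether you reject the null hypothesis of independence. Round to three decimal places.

30.159; reject H₀

Grand total N = 376.
Expected counts (row total × column total / N):
  Zone A, Species A: 122×98/376 = 31.79787
  Zone A, Species B: 122×148/376 = 48.02128
  Zone A, Species C: 122×130/376 = 42.18085
  Zone B, Species A: 84×98/376 = 21.89362
  Zone B, Species B: 84×148/376 = 33.06383
  Zone B, Species C: 84×130/376 = 29.04255
  Zone C, Species A: 87×98/376 = 22.67553
  Zone C, Species B: 87×148/376 = 34.24468
  Zone C, Species C: 87×130/376 = 30.07979
  Zone D, Species A: 83×98/376 = 21.63298
  Zone D, Species B: 83×148/376 = 32.67021
  Zone D, Species C: 83×130/376 = 28.69681
Contributions (O − E)²/E:
  (42 − 31.79787)²/31.79787 = 3.2733
  (43 − 48.02128)²/48.02128 = 0.5250
  (37 − 42.18085)²/42.18085 = 0.6363
  (13 − 21.89362)²/21.89362 = 3.6128
  (36 − 33.06383)²/33.06383 = 0.2607
  (35 − 29.04255)²/29.04255 = 1.2220
  (13 − 22.67553)²/22.67553 = 4.1285
  (31 − 34.24468)²/34.24468 = 0.3074
  (43 − 30.07979)²/30.07979 = 5.5496
  (30 − 21.63298)²/21.63298 = 3.2361
  (38 − 32.67021)²/32.67021 = 0.8695
  (15 − 28.69681)²/28.69681 = 6.5374
χ² = 3.2733 + 0.5250 + 0.6363 + 3.6128 + 0.2607 + 1.2220 + 4.1285 + 0.3074 + 5.5496 + 3.2361 + 0.8695 + 6.5374 = 30.159
df = (4−1)(3−1) = 6. Since 30.159 > 16.812, reject the null hypothesis of independence at α = 0.01.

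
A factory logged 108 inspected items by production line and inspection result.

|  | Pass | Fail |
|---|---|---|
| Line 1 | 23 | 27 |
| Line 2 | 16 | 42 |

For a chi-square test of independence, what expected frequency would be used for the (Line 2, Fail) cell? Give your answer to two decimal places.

37.06

Row total (Line 2) = 58; column total (Fail) = 69; grand total N = 108.
Expected count = (row total × column total) / N = 58 × 69 / 108 = 37.06.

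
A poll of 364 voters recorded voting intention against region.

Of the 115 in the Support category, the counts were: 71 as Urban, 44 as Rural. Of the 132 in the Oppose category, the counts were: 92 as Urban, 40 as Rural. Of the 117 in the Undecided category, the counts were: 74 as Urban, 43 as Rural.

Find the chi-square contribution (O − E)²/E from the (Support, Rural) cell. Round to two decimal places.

Row total (Support) = 115; column total (Rural) = 127; N = 364.
Expected count E = 115 × 127 / 364 = 40.124.
Contribution = (O − E)²/E = (44 − 40.124)² / 40.124 = 0.37.

0.37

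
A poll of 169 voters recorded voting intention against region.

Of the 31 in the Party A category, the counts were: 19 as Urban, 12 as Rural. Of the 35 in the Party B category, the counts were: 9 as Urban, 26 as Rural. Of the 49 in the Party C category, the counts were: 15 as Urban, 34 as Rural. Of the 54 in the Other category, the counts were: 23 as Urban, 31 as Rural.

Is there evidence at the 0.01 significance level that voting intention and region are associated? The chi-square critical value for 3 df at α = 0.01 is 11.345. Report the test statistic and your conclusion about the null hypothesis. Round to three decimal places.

10.808; fail to reject H₀

Row totals: 31, 35, 49, 54. Column totals: 66, 103. Grand total N = 169.
Expected counts (row total × column total / N):
  Party A, Urban: 31×66/169 = 12.1065
  Party A, Rural: 31×103/169 = 18.8935
  Party B, Urban: 35×66/169 = 13.6686
  Party B, Rural: 35×103/169 = 21.3314
  Party C, Urban: 49×66/169 = 19.1361
  Party C, Rural: 49×103/169 = 29.8639
  Other, Urban: 54×66/169 = 21.0888
  Other, Rural: 54×103/169 = 32.9112
Contributions (O − E)²/E:
  (19 − 12.1065)²/12.1065 = 3.9252
  (12 − 18.8935)²/18.8935 = 2.5152
  (9 − 13.6686)²/13.6686 = 1.5946
  (26 − 21.3314)²/21.3314 = 1.0218
  (15 − 19.1361)²/19.1361 = 0.8940
  (34 − 29.8639)²/29.8639 = 0.5728
  (23 − 21.0888)²/21.0888 = 0.1732
  (31 − 32.9112)²/32.9112 = 0.1110
χ² = 3.9252 + 2.5152 + 1.5946 + 1.0218 + 0.8940 + 0.5728 + 0.1732 + 0.1110 = 10.808
df = (4−1)(2−1) = 3. Since 10.808 < 11.345, fail to reject the null hypothesis of independence at α = 0.01.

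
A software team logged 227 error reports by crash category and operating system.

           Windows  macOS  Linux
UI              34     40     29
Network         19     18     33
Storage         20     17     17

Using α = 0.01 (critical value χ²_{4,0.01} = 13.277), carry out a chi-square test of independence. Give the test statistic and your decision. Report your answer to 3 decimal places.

7.736; fail to reject H₀

Row totals: 103, 70, 54. Column totals: 73, 75, 79. Grand total N = 227.
Expected counts (row total × column total / N):
  UI, Windows: 103×73/227 = 33.1233
  UI, macOS: 103×75/227 = 34.0308
  UI, Linux: 103×79/227 = 35.8458
  Network, Windows: 70×73/227 = 22.5110
  Network, macOS: 70×75/227 = 23.1278
  Network, Linux: 70×79/227 = 24.3612
  Storage, Windows: 54×73/227 = 17.3656
  Storage, macOS: 54×75/227 = 17.8414
  Storage, Linux: 54×79/227 = 18.7930
Contributions (O − E)²/E:
  (34 − 33.1233)²/33.1233 = 0.0232
  (40 − 34.0308)²/34.0308 = 1.0470
  (29 − 35.8458)²/35.8458 = 1.3074
  (19 − 22.5110)²/22.5110 = 0.5476
  (18 − 23.1278)²/23.1278 = 1.1369
  (33 − 24.3612)²/24.3612 = 3.0634
  (20 − 17.3656)²/17.3656 = 0.3996
  (17 − 17.8414)²/17.8414 = 0.0397
  (17 − 18.7930)²/18.7930 = 0.1711
χ² = 0.0232 + 1.0470 + 1.3074 + 0.5476 + 1.1369 + 3.0634 + 0.3996 + 0.0397 + 0.1711 = 7.736
df = (3−1)(3−1) = 4. Since 7.736 < 13.277, fail to reject the null hypothesis of independence at α = 0.01.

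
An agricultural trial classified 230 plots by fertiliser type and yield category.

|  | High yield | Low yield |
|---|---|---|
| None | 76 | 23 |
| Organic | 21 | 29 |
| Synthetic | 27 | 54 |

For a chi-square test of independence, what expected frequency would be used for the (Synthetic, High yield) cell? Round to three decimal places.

43.670

Row total (Synthetic) = 81; column total (High yield) = 124; grand total N = 230.
Expected count = (row total × column total) / N = 81 × 124 / 230 = 43.670.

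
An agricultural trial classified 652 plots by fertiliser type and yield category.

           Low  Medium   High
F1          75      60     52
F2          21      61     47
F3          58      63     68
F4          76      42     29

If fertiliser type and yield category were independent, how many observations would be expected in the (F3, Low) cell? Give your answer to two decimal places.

66.67

Row total (F3) = 189; column total (Low) = 230; grand total N = 652.
Expected count = (row total × column total) / N = 189 × 230 / 652 = 66.67.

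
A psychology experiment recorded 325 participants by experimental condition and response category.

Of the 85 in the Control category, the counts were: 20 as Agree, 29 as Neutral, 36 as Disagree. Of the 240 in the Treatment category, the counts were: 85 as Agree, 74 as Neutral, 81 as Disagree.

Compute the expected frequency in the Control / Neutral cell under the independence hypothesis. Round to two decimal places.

26.94

Row total (Control) = 85; column total (Neutral) = 103; grand total N = 325.
Expected count = (row total × column total) / N = 85 × 103 / 325 = 26.94.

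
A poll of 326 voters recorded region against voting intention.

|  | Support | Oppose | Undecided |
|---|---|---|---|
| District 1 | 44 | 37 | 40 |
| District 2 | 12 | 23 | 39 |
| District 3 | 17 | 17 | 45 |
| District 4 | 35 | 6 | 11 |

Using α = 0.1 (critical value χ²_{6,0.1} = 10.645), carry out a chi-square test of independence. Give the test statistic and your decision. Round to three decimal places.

Row totals: 121, 74, 79, 52. Column totals: 108, 83, 135. Grand total N = 326.
Expected counts (row total × column total / N):
  District 1, Support: 121×108/326 = 40.0859
  District 1, Oppose: 121×83/326 = 30.8067
  District 1, Undecided: 121×135/326 = 50.1074
  District 2, Support: 74×108/326 = 24.5153
  District 2, Oppose: 74×83/326 = 18.8405
  District 2, Undecided: 74×135/326 = 30.6442
  District 3, Support: 79×108/326 = 26.1718
  District 3, Oppose: 79×83/326 = 20.1135
  District 3, Undecided: 79×135/326 = 32.7147
  District 4, Support: 52×108/326 = 17.2270
  District 4, Oppose: 52×83/326 = 13.2393
  District 4, Undecided: 52×135/326 = 21.5337
Contributions (O − E)²/E:
  (44 − 40.0859)²/40.0859 = 0.3822
  (37 − 30.8067)²/30.8067 = 1.2451
  (40 − 50.1074)²/50.1074 = 2.0388
  (12 − 24.5153)²/24.5153 = 6.3892
  (23 − 18.8405)²/18.8405 = 0.9183
  (39 − 30.6442)²/30.6442 = 2.2784
  (17 − 26.1718)²/26.1718 = 3.2142
  (17 − 20.1135)²/20.1135 = 0.4820
  (45 − 32.7147)²/32.7147 = 4.6135
  (35 − 17.2270)²/17.2270 = 18.3363
  (6 − 13.2393)²/13.2393 = 3.9585
  (11 − 21.5337)²/21.5337 = 5.1528
χ² = 0.3822 + 1.2451 + 2.0388 + 6.3892 + 0.9183 + 2.2784 + 3.2142 + 0.4820 + 4.6135 + 18.3363 + 3.9585 + 5.1528 = 49.009
df = (4−1)(3−1) = 6. Since 49.009 > 10.645, reject the null hypothesis of independence at α = 0.1.

49.009; reject H₀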